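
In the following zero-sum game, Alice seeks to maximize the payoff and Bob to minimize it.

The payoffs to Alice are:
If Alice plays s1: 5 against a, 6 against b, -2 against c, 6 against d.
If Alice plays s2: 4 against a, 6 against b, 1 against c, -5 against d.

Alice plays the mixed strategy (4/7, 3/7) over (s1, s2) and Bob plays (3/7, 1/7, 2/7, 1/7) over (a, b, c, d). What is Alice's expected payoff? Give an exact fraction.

137/49

Against (3/7, 1/7, 2/7, 1/7), each row's expected payoff is s1: 23/7; s2: 15/7.
Taking the (4/7, 3/7)-weighted average: (4/7)·(23/7) + (3/7)·(15/7) = 137/49.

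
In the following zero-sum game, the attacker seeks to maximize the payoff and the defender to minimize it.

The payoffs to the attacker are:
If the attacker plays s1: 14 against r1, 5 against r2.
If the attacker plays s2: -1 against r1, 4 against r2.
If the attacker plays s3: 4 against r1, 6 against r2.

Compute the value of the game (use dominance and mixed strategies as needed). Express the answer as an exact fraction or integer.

Row s2 is strictly dominated by row s3, so the attacker never plays it.
The remaining 2×2 game on (s1, s3) × (r1, r2) has no saddle point. Let the attacker play s1 with probability p; indifference gives 14p + 4(1−p) = 5p + 6(1−p), so p = 2/11.
Similarly the defender's optimal q on r1 is 1/11, and the value is 14·(1/11) + (5)·(10/11) = 64/11.

64/11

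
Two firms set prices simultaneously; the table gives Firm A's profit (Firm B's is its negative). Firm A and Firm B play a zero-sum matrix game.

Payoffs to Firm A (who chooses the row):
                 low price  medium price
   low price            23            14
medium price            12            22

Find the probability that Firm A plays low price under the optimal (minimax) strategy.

10/19

Row minima are 14 and 12, so Firm A's maximin is 14; column maxima are 23 and 22, so Firm B's minimax is 22. These differ, so the equilibrium is in mixed strategies.
Let Firm A play low price with probability p. Firm B is indifferent when 23p + 12(1−p) = 14p + 22(1−p), giving p = 10/19.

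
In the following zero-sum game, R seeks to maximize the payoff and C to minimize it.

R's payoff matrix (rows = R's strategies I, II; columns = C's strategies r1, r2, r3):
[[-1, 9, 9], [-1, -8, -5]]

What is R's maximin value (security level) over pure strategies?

-1

The worst-case payoff for each row is I: -1, II: -8.
The best of these is -1.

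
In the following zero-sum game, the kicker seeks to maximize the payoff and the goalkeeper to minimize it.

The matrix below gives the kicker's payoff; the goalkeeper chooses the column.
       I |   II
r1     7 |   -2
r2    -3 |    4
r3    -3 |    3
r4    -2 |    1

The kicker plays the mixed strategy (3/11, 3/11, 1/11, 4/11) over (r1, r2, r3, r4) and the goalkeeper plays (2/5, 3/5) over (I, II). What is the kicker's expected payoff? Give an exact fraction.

41/55

Against (2/5, 3/5), each row's expected payoff is r1: 8/5; r2: 6/5; r3: 3/5; r4: -1/5.
Taking the (3/11, 3/11, 1/11, 4/11)-weighted average: (3/11)·(8/5) + (3/11)·(6/5) + (1/11)·(3/5) + (4/11)·(-1/5) = 41/55.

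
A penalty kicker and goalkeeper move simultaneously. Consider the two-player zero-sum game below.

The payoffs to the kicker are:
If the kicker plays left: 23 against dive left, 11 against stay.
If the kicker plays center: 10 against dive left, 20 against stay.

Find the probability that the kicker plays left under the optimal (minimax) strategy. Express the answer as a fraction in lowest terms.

5/11

Row minima are 11 and 10, so the kicker's maximin is 11; column maxima are 23 and 20, so the goalkeeper's minimax is 20. These differ, so the equilibrium is in mixed strategies.
Let the kicker play left with probability p. The goalkeeper is indifferent when 23p + 10(1−p) = 11p + 20(1−p), giving p = 5/11.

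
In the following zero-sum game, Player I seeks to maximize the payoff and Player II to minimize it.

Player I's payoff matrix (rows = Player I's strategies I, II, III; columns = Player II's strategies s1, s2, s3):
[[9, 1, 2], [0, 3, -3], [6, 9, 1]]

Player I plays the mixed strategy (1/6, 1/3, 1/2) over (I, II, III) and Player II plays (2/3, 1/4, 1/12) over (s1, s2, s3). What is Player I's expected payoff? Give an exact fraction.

317/72

Against (2/3, 1/4, 1/12), each row's expected payoff is I: 77/12; II: 1/2; III: 19/3.
Taking the (1/6, 1/3, 1/2)-weighted average: (1/6)·(77/12) + (1/3)·(1/2) + (1/2)·(19/3) = 317/72.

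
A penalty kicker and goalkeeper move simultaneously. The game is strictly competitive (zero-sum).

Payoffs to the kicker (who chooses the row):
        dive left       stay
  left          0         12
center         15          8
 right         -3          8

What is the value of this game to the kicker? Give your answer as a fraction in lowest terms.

180/19

Row right is strictly dominated by row left, so the kicker never plays it.
The remaining 2×2 game on (left, center) × (dive left, stay) has no saddle point. Let the kicker play left with probability p; indifference gives 15(1−p) = 12p + 8(1−p), so p = 7/19.
Similarly the goalkeeper's optimal q on dive left is 4/19, and the value is 0·(4/19) + (12)·(15/19) = 180/19.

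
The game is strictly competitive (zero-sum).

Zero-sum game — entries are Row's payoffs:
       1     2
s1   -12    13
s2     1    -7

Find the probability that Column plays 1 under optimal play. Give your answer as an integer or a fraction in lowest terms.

Row minima are -12 and -7, so Row's maximin is -7; column maxima are 1 and 13, so Column's minimax is 1. These differ, so the equilibrium is in mixed strategies.
Let Column play 1 with probability q. Row is indifferent when −12q + 13(1−q) = q − 7(1−q), giving q = 20/33.

20/33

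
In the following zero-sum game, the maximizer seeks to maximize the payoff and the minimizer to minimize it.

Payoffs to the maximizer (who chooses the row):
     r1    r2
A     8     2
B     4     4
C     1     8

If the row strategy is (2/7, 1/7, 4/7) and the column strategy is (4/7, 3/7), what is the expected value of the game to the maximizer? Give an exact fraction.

216/49

Against (4/7, 3/7), each row's expected payoff is A: 38/7; B: 4; C: 4.
Taking the (2/7, 1/7, 4/7)-weighted average: (2/7)·(38/7) + (1/7)·(4) + (4/7)·(4) = 216/49.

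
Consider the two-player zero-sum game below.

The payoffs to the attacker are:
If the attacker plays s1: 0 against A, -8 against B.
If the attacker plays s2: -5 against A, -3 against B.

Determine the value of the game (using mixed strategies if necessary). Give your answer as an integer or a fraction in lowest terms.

Row minima are -8 and -5, so the attacker's maximin is -5; column maxima are 0 and -3, so the defender's minimax is -3. These differ, so the equilibrium is in mixed strategies.
Let the attacker play s1 with probability p. The defender is indifferent when −5(1−p) = −8p − 3(1−p), giving p = 1/5.
Let the defender play A with probability q. The attacker is indifferent when −8(1−q) = −5q − 3(1−q), giving q = 1/2.
The value is 0·(1/2) + (-8)·(1/2) = -4.

-4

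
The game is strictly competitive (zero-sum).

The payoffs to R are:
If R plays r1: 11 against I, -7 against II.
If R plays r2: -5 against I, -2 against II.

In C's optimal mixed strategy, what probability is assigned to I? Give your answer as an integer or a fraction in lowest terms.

Row minima are -7 and -5, so R's maximin is -5; column maxima are 11 and -2, so C's minimax is -2. These differ, so the equilibrium is in mixed strategies.
Let C play I with probability q. R is indifferent when 11q − 7(1−q) = −5q − 2(1−q), giving q = 5/21.

5/21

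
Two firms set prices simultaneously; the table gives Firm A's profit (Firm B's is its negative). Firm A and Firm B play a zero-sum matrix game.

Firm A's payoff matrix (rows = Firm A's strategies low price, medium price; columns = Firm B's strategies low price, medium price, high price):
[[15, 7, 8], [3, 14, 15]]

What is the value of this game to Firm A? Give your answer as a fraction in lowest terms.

Column high price is strictly dominated by medium price for Firm B (it gives Firm A more in every row).
The remaining 2×2 game on (low price, medium price) × (low price, medium price) has no saddle point. Let Firm A play low price with probability p; indifference gives 15p + 3(1−p) = 7p + 14(1−p), so p = 11/19.
Similarly Firm B's optimal q on low price is 7/19, and the value is 15·(7/19) + (7)·(12/19) = 189/19.

189/19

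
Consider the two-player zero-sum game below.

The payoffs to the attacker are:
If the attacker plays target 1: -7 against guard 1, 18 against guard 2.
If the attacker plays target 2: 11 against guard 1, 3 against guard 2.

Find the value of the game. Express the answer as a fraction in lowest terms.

73/11

Row minima are -7 and 3, so the attacker's maximin is 3; column maxima are 11 and 18, so the defender's minimax is 11. These differ, so the equilibrium is in mixed strategies.
Let the attacker play target 1 with probability p. The defender is indifferent when −7p + 11(1−p) = 18p + 3(1−p), giving p = 8/33.
Let the defender play guard 1 with probability q. The attacker is indifferent when −7q + 18(1−q) = 11q + 3(1−q), giving q = 5/11.
The value is -7·(5/11) + (18)·(6/11) = 73/11.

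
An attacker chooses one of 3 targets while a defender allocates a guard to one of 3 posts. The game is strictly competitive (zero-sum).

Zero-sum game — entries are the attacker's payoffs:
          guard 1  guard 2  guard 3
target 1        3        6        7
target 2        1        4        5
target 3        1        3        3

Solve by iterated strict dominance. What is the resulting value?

Row target 3 is strictly dominated by row target 1 (3>1, 6>3, 7>3); eliminate target 3.
Column guard 2 is strictly dominated by guard 1 for the defender (3<6, 1<4); eliminate guard 2.
Row target 2 is strictly dominated by row target 1 (3>1, 7>5); eliminate target 2.
Column guard 3 is strictly dominated by guard 1 for the defender (3<7); eliminate guard 3.
Only (target 1, guard 1) remains, with payoff 3.

3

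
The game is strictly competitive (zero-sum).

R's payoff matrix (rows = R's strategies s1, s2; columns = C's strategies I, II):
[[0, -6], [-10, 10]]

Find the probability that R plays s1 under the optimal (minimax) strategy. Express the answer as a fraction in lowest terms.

Row minima are -6 and -10, so R's maximin is -6; column maxima are 0 and 10, so C's minimax is 0. These differ, so the equilibrium is in mixed strategies.
Let R play s1 with probability p. C is indifferent when −10(1−p) = −6p + 10(1−p), giving p = 10/13.

10/13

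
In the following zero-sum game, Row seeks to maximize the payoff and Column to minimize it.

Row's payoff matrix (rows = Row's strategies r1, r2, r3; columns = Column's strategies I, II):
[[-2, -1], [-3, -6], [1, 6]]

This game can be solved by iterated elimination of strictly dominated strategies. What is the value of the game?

1

Row r2 is strictly dominated by row r1 (-2>-3, -1>-6); eliminate r2.
Row r1 is strictly dominated by row r3 (1>-2, 6>-1); eliminate r1.
Column II is strictly dominated by I for Column (1<6); eliminate II.
Only (r3, I) remains, with payoff 1.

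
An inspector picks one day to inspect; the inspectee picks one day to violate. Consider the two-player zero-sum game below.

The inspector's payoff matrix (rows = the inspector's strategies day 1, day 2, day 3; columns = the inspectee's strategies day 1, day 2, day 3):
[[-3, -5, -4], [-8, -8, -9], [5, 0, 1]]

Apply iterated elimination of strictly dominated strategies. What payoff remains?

0

Column day 1 is strictly dominated by day 3 for the inspectee (-4<-3, -9<-8, 1<5); eliminate day 1.
Row day 1 is strictly dominated by row day 3 (0>-5, 1>-4); eliminate day 1.
Row day 2 is strictly dominated by row day 3 (0>-8, 1>-9); eliminate day 2.
Column day 3 is strictly dominated by day 2 for the inspectee (0<1); eliminate day 3.
Only (day 3, day 2) remains, with payoff 0.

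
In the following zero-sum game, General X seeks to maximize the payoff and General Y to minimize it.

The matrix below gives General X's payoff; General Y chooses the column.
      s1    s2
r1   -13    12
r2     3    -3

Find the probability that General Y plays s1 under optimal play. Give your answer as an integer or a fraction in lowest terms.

Row minima are -13 and -3, so General X's maximin is -3; column maxima are 3 and 12, so General Y's minimax is 3. These differ, so the equilibrium is in mixed strategies.
Let General Y play s1 with probability q. General X is indifferent when −13q + 12(1−q) = 3q − 3(1−q), giving q = 15/31.

15/31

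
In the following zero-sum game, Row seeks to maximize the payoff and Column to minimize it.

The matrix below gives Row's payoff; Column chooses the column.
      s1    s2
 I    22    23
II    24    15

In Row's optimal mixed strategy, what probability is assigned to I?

9/10

Row minima are 22 and 15, so Row's maximin is 22; column maxima are 24 and 23, so Column's minimax is 23. These differ, so the equilibrium is in mixed strategies.
Let Row play I with probability p. Column is indifferent when 22p + 24(1−p) = 23p + 15(1−p), giving p = 9/10.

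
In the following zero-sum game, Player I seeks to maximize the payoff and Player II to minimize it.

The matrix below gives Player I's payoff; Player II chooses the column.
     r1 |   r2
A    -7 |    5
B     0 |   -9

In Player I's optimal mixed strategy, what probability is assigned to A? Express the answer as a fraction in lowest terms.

Row minima are -7 and -9, so Player I's maximin is -7; column maxima are 0 and 5, so Player II's minimax is 0. These differ, so the equilibrium is in mixed strategies.
Let Player I play A with probability p. Player II is indifferent when −7p = 5p − 9(1−p), giving p = 3/7.

3/7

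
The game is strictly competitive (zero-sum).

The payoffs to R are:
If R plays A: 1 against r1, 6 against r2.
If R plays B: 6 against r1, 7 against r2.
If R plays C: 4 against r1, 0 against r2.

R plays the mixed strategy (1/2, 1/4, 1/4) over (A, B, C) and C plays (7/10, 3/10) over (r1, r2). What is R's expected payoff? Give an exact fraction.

Against (7/10, 3/10), each row's expected payoff is A: 5/2; B: 63/10; C: 14/5.
Taking the (1/2, 1/4, 1/4)-weighted average: (1/2)·(5/2) + (1/4)·(63/10) + (1/4)·(14/5) = 141/40.

141/40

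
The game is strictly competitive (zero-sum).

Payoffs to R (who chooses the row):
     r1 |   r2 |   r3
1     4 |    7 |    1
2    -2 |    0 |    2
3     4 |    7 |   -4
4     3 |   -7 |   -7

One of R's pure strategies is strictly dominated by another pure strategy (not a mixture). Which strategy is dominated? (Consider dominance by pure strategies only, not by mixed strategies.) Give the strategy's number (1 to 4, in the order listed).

4

Compare 4 with 1: 4 > 3, 7 > -7, 1 > -7.
So 1 strictly dominates 4 for R; 4 is strictly dominated.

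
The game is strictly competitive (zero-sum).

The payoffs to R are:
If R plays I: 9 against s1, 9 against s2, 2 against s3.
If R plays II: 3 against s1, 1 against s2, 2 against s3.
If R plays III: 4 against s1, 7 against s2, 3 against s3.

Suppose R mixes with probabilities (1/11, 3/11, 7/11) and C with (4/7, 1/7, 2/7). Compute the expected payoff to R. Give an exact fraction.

303/77

Against (4/7, 1/7, 2/7), each row's expected payoff is I: 7; II: 17/7; III: 29/7.
Taking the (1/11, 3/11, 7/11)-weighted average: (1/11)·(7) + (3/11)·(17/7) + (7/11)·(29/7) = 303/77.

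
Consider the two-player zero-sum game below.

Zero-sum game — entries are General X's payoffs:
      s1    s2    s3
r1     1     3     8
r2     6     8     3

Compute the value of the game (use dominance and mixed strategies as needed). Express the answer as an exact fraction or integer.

Column s2 is strictly dominated by s1 for General Y (it gives General X more in every row).
The remaining 2×2 game on (r1, r2) × (s1, s3) has no saddle point. Let General X play r1 with probability p; indifference gives p + 6(1−p) = 8p + 3(1−p), so p = 3/10.
Similarly General Y's optimal q on s1 is 1/2, and the value is 1·(1/2) + (8)·(1/2) = 9/2.

9/2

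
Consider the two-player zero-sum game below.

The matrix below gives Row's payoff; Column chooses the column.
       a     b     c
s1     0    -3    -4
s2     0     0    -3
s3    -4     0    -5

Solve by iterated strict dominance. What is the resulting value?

-3

Column b is strictly dominated by c for Column (-4<-3, -3<0, -5<0); eliminate b.
Row s3 is strictly dominated by row s1 (0>-4, -4>-5); eliminate s3.
Column a is strictly dominated by c for Column (-4<0, -3<0); eliminate a.
Row s1 is strictly dominated by row s2 (-3>-4); eliminate s1.
Only (s2, c) remains, with payoff -3.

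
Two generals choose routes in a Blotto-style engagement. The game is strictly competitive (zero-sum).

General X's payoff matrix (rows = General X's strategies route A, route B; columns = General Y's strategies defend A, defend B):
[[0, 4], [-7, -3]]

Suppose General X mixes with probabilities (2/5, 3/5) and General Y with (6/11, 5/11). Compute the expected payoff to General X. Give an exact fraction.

Against (6/11, 5/11), each row's expected payoff is route A: 20/11; route B: -57/11.
Taking the (2/5, 3/5)-weighted average: (2/5)·(20/11) + (3/5)·(-57/11) = -131/55.

-131/55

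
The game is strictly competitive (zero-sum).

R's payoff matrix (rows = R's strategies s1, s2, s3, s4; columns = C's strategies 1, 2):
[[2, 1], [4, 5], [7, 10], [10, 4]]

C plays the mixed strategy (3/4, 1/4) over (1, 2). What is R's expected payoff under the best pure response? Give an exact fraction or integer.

17/2

s1: (2)·(3/4) + (1)·(1/4) = 7/4.
s2: (4)·(3/4) + (5)·(1/4) = 17/4.
s3: (7)·(3/4) + (10)·(1/4) = 31/4.
s4: (10)·(3/4) + (4)·(1/4) = 17/2.
The best pure response is s4 with expected payoff 17/2.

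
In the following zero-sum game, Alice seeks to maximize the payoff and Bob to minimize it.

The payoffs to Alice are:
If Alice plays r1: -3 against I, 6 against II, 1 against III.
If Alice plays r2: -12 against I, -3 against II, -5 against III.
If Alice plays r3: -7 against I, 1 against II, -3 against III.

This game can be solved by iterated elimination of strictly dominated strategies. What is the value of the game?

Column III is strictly dominated by I for Bob (-3<1, -12<-5, -7<-3); eliminate III.
Row r2 is strictly dominated by row r1 (-3>-12, 6>-3); eliminate r2.
Column II is strictly dominated by I for Bob (-3<6, -7<1); eliminate II.
Row r3 is strictly dominated by row r1 (-3>-7); eliminate r3.
Only (r1, I) remains, with payoff -3.

-3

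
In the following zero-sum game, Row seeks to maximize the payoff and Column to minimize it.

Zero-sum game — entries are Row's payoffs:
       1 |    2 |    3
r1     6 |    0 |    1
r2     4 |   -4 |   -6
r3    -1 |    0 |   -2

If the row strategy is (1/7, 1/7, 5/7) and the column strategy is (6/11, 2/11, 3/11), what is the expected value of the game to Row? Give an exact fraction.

Against (6/11, 2/11, 3/11), each row's expected payoff is r1: 39/11; r2: -2/11; r3: -12/11.
Taking the (1/7, 1/7, 5/7)-weighted average: (1/7)·(39/11) + (1/7)·(-2/11) + (5/7)·(-12/11) = -23/77.

-23/77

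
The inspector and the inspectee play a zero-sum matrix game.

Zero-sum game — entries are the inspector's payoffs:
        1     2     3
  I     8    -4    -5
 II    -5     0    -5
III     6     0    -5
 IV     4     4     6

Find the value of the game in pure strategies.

4

Row minima: -5, -5, -5, 4 → the inspector's maximin is 4.
Column maxima: 8, 4, 6 → the inspectee's minimax is 4.
They coincide at (IV, 2), so the value is 4.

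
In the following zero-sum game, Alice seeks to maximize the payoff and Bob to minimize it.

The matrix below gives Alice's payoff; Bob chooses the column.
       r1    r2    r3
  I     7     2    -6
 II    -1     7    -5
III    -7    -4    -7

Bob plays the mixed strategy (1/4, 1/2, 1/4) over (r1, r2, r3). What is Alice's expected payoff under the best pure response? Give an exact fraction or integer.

2

I: (7)·(1/4) + (2)·(1/2) + (-6)·(1/4) = 5/4.
II: (-1)·(1/4) + (7)·(1/2) + (-5)·(1/4) = 2.
III: (-7)·(1/4) + (-4)·(1/2) + (-7)·(1/4) = -11/2.
The best pure response is II with expected payoff 2.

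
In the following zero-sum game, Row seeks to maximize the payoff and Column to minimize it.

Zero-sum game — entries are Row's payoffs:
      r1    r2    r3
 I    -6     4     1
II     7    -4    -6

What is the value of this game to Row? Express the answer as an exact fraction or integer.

-29/20

Column r2 is strictly dominated by r3 for Column (it gives Row more in every row).
The remaining 2×2 game on (I, II) × (r1, r3) has no saddle point. Let Row play I with probability p; indifference gives −6p + 7(1−p) = p − 6(1−p), so p = 13/20.
Similarly Column's optimal q on r1 is 7/20, and the value is -6·(7/20) + (1)·(13/20) = -29/20.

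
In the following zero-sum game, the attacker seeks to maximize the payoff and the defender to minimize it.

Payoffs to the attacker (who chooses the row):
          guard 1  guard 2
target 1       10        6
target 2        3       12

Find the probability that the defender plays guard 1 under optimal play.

6/13

Row minima are 6 and 3, so the attacker's maximin is 6; column maxima are 10 and 12, so the defender's minimax is 10. These differ, so the equilibrium is in mixed strategies.
Let the defender play guard 1 with probability q. The attacker is indifferent when 10q + 6(1−q) = 3q + 12(1−q), giving q = 6/13.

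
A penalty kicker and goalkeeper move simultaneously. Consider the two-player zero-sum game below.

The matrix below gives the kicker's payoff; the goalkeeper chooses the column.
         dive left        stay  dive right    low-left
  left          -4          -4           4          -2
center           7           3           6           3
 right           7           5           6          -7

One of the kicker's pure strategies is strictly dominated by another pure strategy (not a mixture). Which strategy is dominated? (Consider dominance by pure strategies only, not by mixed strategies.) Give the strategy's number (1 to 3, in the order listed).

1

Compare left with center: 7 > -4, 3 > -4, 6 > 4, 3 > -2.
So center strictly dominates left for the kicker; left is strictly dominated.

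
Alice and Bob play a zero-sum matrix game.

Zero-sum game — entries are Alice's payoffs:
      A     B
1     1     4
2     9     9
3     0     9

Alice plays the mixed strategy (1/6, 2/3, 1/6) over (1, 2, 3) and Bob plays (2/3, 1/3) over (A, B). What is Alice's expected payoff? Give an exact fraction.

Against (2/3, 1/3), each row's expected payoff is 1: 2; 2: 9; 3: 3.
Taking the (1/6, 2/3, 1/6)-weighted average: (1/6)·(2) + (2/3)·(9) + (1/6)·(3) = 41/6.

41/6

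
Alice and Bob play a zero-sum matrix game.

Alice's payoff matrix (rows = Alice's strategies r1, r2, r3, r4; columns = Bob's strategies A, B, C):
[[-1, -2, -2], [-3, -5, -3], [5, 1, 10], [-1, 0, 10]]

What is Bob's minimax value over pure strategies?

1

The worst case (largest entry) in each column is A: 5, B: 1, C: 10.
The best (smallest) of these is 1.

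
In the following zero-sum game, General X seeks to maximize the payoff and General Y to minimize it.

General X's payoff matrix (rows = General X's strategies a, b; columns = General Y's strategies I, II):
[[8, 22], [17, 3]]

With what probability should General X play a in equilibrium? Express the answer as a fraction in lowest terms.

1/2

Row minima are 8 and 3, so General X's maximin is 8; column maxima are 17 and 22, so General Y's minimax is 17. These differ, so the equilibrium is in mixed strategies.
Let General X play a with probability p. General Y is indifferent when 8p + 17(1−p) = 22p + 3(1−p), giving p = 1/2.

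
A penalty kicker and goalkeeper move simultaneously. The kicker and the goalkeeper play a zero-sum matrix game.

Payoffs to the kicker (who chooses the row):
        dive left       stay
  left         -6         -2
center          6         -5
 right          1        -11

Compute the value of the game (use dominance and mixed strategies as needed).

-14/5

Row right is strictly dominated by row center, so the kicker never plays it.
The remaining 2×2 game on (left, center) × (dive left, stay) has no saddle point. Let the kicker play left with probability p; indifference gives −6p + 6(1−p) = −2p − 5(1−p), so p = 11/15.
Similarly the goalkeeper's optimal q on dive left is 1/5, and the value is -6·(1/5) + (-2)·(4/5) = -14/5.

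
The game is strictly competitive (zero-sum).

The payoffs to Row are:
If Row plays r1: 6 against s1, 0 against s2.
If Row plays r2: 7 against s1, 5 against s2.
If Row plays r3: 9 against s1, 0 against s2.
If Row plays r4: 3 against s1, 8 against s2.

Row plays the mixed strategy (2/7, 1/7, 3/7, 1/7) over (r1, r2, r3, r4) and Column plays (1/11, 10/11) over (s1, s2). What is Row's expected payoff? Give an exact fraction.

Against (1/11, 10/11), each row's expected payoff is r1: 6/11; r2: 57/11; r3: 9/11; r4: 83/11.
Taking the (2/7, 1/7, 3/7, 1/7)-weighted average: (2/7)·(6/11) + (1/7)·(57/11) + (3/7)·(9/11) + (1/7)·(83/11) = 179/77.

179/77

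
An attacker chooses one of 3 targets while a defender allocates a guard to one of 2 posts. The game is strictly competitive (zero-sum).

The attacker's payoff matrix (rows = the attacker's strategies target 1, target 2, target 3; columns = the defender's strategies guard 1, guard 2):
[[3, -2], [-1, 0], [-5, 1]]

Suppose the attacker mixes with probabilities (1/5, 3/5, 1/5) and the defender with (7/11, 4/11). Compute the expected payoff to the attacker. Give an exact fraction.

Against (7/11, 4/11), each row's expected payoff is target 1: 13/11; target 2: -7/11; target 3: -31/11.
Taking the (1/5, 3/5, 1/5)-weighted average: (1/5)·(13/11) + (3/5)·(-7/11) + (1/5)·(-31/11) = -39/55.

-39/55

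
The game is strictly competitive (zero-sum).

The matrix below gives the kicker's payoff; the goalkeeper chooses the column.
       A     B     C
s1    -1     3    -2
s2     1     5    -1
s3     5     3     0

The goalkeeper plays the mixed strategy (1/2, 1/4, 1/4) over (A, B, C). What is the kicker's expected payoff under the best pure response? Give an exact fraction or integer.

13/4

s1: (-1)·(1/2) + (3)·(1/4) + (-2)·(1/4) = -1/4.
s2: (1)·(1/2) + (5)·(1/4) + (-1)·(1/4) = 3/2.
s3: (5)·(1/2) + (3)·(1/4) + (0)·(1/4) = 13/4.
The best pure response is s3 with expected payoff 13/4.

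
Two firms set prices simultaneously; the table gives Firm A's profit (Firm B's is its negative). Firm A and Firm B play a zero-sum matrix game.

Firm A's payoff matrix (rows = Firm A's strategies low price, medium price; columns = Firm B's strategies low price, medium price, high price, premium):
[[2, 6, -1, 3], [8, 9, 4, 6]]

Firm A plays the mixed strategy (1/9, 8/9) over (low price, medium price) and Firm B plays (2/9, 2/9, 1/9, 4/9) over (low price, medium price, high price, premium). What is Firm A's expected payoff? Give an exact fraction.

Against (2/9, 2/9, 1/9, 4/9), each row's expected payoff is low price: 3; medium price: 62/9.
Taking the (1/9, 8/9)-weighted average: (1/9)·(3) + (8/9)·(62/9) = 523/81.

523/81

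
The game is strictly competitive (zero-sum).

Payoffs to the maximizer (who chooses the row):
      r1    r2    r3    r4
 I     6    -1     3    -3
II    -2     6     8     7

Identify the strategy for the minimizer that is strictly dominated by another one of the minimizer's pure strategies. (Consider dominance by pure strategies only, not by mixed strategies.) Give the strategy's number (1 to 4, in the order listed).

3

The minimizer prefers columns that give the maximizer less. Compare r3 with r2: -1 < 3, 6 < 8.
So r2 strictly dominates r3 for the minimizer; r3 is strictly dominated.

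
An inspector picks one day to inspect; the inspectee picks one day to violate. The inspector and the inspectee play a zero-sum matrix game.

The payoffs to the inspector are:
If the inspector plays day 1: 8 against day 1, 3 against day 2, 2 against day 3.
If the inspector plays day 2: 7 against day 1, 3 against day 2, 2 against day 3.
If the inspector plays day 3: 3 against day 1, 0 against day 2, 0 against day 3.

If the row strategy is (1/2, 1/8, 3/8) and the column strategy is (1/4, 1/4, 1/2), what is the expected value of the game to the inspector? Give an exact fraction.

Against (1/4, 1/4, 1/2), each row's expected payoff is day 1: 15/4; day 2: 7/2; day 3: 3/4.
Taking the (1/2, 1/8, 3/8)-weighted average: (1/2)·(15/4) + (1/8)·(7/2) + (3/8)·(3/4) = 83/32.

83/32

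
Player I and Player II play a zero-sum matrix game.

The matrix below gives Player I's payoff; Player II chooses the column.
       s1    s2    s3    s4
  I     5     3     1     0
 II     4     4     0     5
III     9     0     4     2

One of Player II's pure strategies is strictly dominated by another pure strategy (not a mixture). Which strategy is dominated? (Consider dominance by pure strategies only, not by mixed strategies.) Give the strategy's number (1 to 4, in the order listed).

1

Player II prefers columns that give Player I less. Compare s1 with s3: 1 < 5, 0 < 4, 4 < 9.
So s3 strictly dominates s1 for Player II; s1 is strictly dominated.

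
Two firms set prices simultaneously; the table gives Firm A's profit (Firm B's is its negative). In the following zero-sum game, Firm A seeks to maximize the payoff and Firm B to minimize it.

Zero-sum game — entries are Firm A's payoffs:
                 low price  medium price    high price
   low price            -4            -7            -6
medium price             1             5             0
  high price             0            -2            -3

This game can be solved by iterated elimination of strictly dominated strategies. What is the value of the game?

Column low price is strictly dominated by high price for Firm B (-6<-4, 0<1, -3<0); eliminate low price.
Row low price is strictly dominated by row medium price (5>-7, 0>-6); eliminate low price.
Row high price is strictly dominated by row medium price (5>-2, 0>-3); eliminate high price.
Column medium price is strictly dominated by high price for Firm B (0<5); eliminate medium price.
Only (medium price, high price) remains, with payoff 0.

0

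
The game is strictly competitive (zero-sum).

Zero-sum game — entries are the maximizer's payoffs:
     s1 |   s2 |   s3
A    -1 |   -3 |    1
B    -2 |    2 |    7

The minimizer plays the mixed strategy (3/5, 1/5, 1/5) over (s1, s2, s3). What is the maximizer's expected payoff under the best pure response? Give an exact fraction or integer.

3/5

A: (-1)·(3/5) + (-3)·(1/5) + (1)·(1/5) = -1.
B: (-2)·(3/5) + (2)·(1/5) + (7)·(1/5) = 3/5.
The best pure response is B with expected payoff 3/5.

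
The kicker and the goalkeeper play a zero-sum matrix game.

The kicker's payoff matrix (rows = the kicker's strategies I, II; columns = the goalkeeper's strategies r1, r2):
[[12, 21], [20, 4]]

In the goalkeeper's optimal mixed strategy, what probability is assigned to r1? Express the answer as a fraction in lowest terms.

Row minima are 12 and 4, so the kicker's maximin is 12; column maxima are 20 and 21, so the goalkeeper's minimax is 20. These differ, so the equilibrium is in mixed strategies.
Let the goalkeeper play r1 with probability q. The kicker is indifferent when 12q + 21(1−q) = 20q + 4(1−q), giving q = 17/25.

17/25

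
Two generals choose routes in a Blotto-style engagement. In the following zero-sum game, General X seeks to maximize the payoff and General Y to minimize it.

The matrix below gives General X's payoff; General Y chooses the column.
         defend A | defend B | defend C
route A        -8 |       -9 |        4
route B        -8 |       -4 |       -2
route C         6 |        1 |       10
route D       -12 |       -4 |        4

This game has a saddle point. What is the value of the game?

1

Row minima: -9, -8, 1, -12 → General X's maximin is 1.
Column maxima: 6, 1, 10 → General Y's minimax is 1.
They coincide at (route C, defend B), so the value is 1.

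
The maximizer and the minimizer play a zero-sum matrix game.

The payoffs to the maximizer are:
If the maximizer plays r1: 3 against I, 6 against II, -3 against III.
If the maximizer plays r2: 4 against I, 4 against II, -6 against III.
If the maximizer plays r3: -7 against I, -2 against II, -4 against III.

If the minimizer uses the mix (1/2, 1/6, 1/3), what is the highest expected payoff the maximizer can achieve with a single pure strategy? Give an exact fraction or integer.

r1: (3)·(1/2) + (6)·(1/6) + (-3)·(1/3) = 3/2.
r2: (4)·(1/2) + (4)·(1/6) + (-6)·(1/3) = 2/3.
r3: (-7)·(1/2) + (-2)·(1/6) + (-4)·(1/3) = -31/6.
The best pure response is r1 with expected payoff 3/2.

3/2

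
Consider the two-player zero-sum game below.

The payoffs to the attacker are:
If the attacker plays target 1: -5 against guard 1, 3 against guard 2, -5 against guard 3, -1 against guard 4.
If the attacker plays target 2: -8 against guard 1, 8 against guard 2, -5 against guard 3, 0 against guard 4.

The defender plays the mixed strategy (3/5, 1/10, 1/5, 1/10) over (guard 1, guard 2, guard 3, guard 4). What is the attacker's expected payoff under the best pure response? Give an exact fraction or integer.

target 1: (-5)·(3/5) + (3)·(1/10) + (-5)·(1/5) + (-1)·(1/10) = -19/5.
target 2: (-8)·(3/5) + (8)·(1/10) + (-5)·(1/5) + (0)·(1/10) = -5.
The best pure response is target 1 with expected payoff -19/5.

-19/5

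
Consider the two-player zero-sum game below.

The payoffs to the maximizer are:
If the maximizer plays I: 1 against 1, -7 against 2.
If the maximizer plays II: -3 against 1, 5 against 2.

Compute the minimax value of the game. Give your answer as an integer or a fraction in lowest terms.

-1

Row minima are -7 and -3, so the maximizer's maximin is -3; column maxima are 1 and 5, so the minimizer's minimax is 1. These differ, so the equilibrium is in mixed strategies.
Let the maximizer play I with probability p. The minimizer is indifferent when p − 3(1−p) = −7p + 5(1−p), giving p = 1/2.
Let the minimizer play 1 with probability q. The maximizer is indifferent when q − 7(1−q) = −3q + 5(1−q), giving q = 3/4.
The value is 1·(3/4) + (-7)·(1/4) = -1.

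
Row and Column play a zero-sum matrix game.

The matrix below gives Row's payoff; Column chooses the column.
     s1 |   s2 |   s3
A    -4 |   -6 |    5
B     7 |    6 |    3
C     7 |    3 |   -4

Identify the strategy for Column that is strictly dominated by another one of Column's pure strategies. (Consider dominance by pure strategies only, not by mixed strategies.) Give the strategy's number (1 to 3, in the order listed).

1

Column prefers columns that give Row less. Compare s1 with s2: -6 < -4, 6 < 7, 3 < 7.
So s2 strictly dominates s1 for Column; s1 is strictly dominated.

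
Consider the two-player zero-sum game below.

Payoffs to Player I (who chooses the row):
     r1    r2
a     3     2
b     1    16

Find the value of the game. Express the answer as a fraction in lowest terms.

23/8

Row minima are 2 and 1, so Player I's maximin is 2; column maxima are 3 and 16, so Player II's minimax is 3. These differ, so the equilibrium is in mixed strategies.
Let Player I play a with probability p. Player II is indifferent when 3p + (1−p) = 2p + 16(1−p), giving p = 15/16.
Let Player II play r1 with probability q. Player I is indifferent when 3q + 2(1−q) = q + 16(1−q), giving q = 7/8.
The value is 3·(7/8) + (2)·(1/8) = 23/8.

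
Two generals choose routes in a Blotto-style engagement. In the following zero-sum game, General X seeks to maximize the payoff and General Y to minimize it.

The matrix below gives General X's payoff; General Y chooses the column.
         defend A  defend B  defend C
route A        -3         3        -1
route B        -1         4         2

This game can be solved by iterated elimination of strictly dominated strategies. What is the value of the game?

Column defend B is strictly dominated by defend A for General Y (-3<3, -1<4); eliminate defend B.
Row route A is strictly dominated by row route B (-1>-3, 2>-1); eliminate route A.
Column defend C is strictly dominated by defend A for General Y (-1<2); eliminate defend C.
Only (route B, defend A) remains, with payoff -1.

-1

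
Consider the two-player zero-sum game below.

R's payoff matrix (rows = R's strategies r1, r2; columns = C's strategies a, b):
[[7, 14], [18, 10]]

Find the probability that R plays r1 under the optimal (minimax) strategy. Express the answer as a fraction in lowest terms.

8/15

Row minima are 7 and 10, so R's maximin is 10; column maxima are 18 and 14, so C's minimax is 14. These differ, so the equilibrium is in mixed strategies.
Let R play r1 with probability p. C is indifferent when 7p + 18(1−p) = 14p + 10(1−p), giving p = 8/15.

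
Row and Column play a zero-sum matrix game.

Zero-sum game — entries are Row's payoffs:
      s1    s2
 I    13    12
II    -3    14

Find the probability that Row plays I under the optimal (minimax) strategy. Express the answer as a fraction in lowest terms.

Row minima are 12 and -3, so Row's maximin is 12; column maxima are 13 and 14, so Column's minimax is 13. These differ, so the equilibrium is in mixed strategies.
Let Row play I with probability p. Column is indifferent when 13p − 3(1−p) = 12p + 14(1−p), giving p = 17/18.

17/18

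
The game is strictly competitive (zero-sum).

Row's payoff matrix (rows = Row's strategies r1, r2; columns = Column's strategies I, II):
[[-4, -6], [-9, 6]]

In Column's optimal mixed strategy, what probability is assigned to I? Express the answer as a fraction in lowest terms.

12/17

Row minima are -6 and -9, so Row's maximin is -6; column maxima are -4 and 6, so Column's minimax is -4. These differ, so the equilibrium is in mixed strategies.
Let Column play I with probability q. Row is indifferent when −4q − 6(1−q) = −9q + 6(1−q), giving q = 12/17.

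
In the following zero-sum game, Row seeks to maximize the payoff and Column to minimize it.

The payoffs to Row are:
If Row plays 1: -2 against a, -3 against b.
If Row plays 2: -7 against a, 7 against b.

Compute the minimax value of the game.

Row minima are -3 and -7, so Row's maximin is -3; column maxima are -2 and 7, so Column's minimax is -2. These differ, so the equilibrium is in mixed strategies.
Let Row play 1 with probability p. Column is indifferent when −2p − 7(1−p) = −3p + 7(1−p), giving p = 14/15.
Let Column play a with probability q. Row is indifferent when −2q − 3(1−q) = −7q + 7(1−q), giving q = 2/3.
The value is -2·(2/3) + (-3)·(1/3) = -7/3.

-7/3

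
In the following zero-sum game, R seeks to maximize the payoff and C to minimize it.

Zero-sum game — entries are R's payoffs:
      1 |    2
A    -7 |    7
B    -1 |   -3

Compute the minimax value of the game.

-7/4

Row minima are -7 and -3, so R's maximin is -3; column maxima are -1 and 7, so C's minimax is -1. These differ, so the equilibrium is in mixed strategies.
Let R play A with probability p. C is indifferent when −7p − (1−p) = 7p − 3(1−p), giving p = 1/8.
Let C play 1 with probability q. R is indifferent when −7q + 7(1−q) = −q − 3(1−q), giving q = 5/8.
The value is -7·(5/8) + (7)·(3/8) = -7/4.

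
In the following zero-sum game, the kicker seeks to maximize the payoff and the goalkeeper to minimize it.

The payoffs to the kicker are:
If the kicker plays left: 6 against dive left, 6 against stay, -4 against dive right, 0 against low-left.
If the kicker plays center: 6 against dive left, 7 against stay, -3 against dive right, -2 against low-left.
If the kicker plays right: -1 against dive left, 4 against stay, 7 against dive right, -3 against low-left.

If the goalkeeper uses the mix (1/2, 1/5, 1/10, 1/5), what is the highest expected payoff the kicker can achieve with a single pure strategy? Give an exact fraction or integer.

left: (6)·(1/2) + (6)·(1/5) + (-4)·(1/10) + (0)·(1/5) = 19/5.
center: (6)·(1/2) + (7)·(1/5) + (-3)·(1/10) + (-2)·(1/5) = 37/10.
right: (-1)·(1/2) + (4)·(1/5) + (7)·(1/10) + (-3)·(1/5) = 2/5.
The best pure response is left with expected payoff 19/5.

19/5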